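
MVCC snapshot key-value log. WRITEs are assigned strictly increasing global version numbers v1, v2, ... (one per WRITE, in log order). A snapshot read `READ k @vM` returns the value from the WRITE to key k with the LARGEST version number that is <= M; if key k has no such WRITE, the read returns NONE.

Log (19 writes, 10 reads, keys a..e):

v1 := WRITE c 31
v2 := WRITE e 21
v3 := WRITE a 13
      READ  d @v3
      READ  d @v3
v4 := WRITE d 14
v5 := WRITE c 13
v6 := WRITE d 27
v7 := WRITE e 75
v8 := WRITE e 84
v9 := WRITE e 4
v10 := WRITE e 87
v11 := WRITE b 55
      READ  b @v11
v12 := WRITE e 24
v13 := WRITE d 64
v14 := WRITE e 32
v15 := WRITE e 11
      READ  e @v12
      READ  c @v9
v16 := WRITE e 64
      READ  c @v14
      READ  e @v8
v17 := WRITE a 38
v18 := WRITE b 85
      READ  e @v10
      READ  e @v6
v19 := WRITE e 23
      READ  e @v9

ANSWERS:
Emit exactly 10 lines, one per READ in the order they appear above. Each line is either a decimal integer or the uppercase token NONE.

Answer: NONE
NONE
55
24
13
13
84
87
21
4

Derivation:
v1: WRITE c=31  (c history now [(1, 31)])
v2: WRITE e=21  (e history now [(2, 21)])
v3: WRITE a=13  (a history now [(3, 13)])
READ d @v3: history=[] -> no version <= 3 -> NONE
READ d @v3: history=[] -> no version <= 3 -> NONE
v4: WRITE d=14  (d history now [(4, 14)])
v5: WRITE c=13  (c history now [(1, 31), (5, 13)])
v6: WRITE d=27  (d history now [(4, 14), (6, 27)])
v7: WRITE e=75  (e history now [(2, 21), (7, 75)])
v8: WRITE e=84  (e history now [(2, 21), (7, 75), (8, 84)])
v9: WRITE e=4  (e history now [(2, 21), (7, 75), (8, 84), (9, 4)])
v10: WRITE e=87  (e history now [(2, 21), (7, 75), (8, 84), (9, 4), (10, 87)])
v11: WRITE b=55  (b history now [(11, 55)])
READ b @v11: history=[(11, 55)] -> pick v11 -> 55
v12: WRITE e=24  (e history now [(2, 21), (7, 75), (8, 84), (9, 4), (10, 87), (12, 24)])
v13: WRITE d=64  (d history now [(4, 14), (6, 27), (13, 64)])
v14: WRITE e=32  (e history now [(2, 21), (7, 75), (8, 84), (9, 4), (10, 87), (12, 24), (14, 32)])
v15: WRITE e=11  (e history now [(2, 21), (7, 75), (8, 84), (9, 4), (10, 87), (12, 24), (14, 32), (15, 11)])
READ e @v12: history=[(2, 21), (7, 75), (8, 84), (9, 4), (10, 87), (12, 24), (14, 32), (15, 11)] -> pick v12 -> 24
READ c @v9: history=[(1, 31), (5, 13)] -> pick v5 -> 13
v16: WRITE e=64  (e history now [(2, 21), (7, 75), (8, 84), (9, 4), (10, 87), (12, 24), (14, 32), (15, 11), (16, 64)])
READ c @v14: history=[(1, 31), (5, 13)] -> pick v5 -> 13
READ e @v8: history=[(2, 21), (7, 75), (8, 84), (9, 4), (10, 87), (12, 24), (14, 32), (15, 11), (16, 64)] -> pick v8 -> 84
v17: WRITE a=38  (a history now [(3, 13), (17, 38)])
v18: WRITE b=85  (b history now [(11, 55), (18, 85)])
READ e @v10: history=[(2, 21), (7, 75), (8, 84), (9, 4), (10, 87), (12, 24), (14, 32), (15, 11), (16, 64)] -> pick v10 -> 87
READ e @v6: history=[(2, 21), (7, 75), (8, 84), (9, 4), (10, 87), (12, 24), (14, 32), (15, 11), (16, 64)] -> pick v2 -> 21
v19: WRITE e=23  (e history now [(2, 21), (7, 75), (8, 84), (9, 4), (10, 87), (12, 24), (14, 32), (15, 11), (16, 64), (19, 23)])
READ e @v9: history=[(2, 21), (7, 75), (8, 84), (9, 4), (10, 87), (12, 24), (14, 32), (15, 11), (16, 64), (19, 23)] -> pick v9 -> 4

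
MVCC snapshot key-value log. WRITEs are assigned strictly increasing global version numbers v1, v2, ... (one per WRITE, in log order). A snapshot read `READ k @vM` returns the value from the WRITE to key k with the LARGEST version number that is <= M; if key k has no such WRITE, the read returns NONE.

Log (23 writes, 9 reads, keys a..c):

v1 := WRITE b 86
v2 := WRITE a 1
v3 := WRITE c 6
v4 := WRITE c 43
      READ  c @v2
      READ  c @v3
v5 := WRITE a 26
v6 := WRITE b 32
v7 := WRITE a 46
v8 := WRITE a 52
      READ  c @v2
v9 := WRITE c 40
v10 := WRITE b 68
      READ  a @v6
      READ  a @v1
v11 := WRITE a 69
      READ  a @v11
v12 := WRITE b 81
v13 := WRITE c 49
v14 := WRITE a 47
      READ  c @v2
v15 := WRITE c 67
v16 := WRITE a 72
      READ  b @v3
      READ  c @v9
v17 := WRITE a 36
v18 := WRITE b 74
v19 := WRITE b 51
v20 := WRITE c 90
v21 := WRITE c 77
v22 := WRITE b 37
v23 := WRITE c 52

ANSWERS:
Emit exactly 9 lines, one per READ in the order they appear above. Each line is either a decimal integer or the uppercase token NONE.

Answer: NONE
6
NONE
26
NONE
69
NONE
86
40

Derivation:
v1: WRITE b=86  (b history now [(1, 86)])
v2: WRITE a=1  (a history now [(2, 1)])
v3: WRITE c=6  (c history now [(3, 6)])
v4: WRITE c=43  (c history now [(3, 6), (4, 43)])
READ c @v2: history=[(3, 6), (4, 43)] -> no version <= 2 -> NONE
READ c @v3: history=[(3, 6), (4, 43)] -> pick v3 -> 6
v5: WRITE a=26  (a history now [(2, 1), (5, 26)])
v6: WRITE b=32  (b history now [(1, 86), (6, 32)])
v7: WRITE a=46  (a history now [(2, 1), (5, 26), (7, 46)])
v8: WRITE a=52  (a history now [(2, 1), (5, 26), (7, 46), (8, 52)])
READ c @v2: history=[(3, 6), (4, 43)] -> no version <= 2 -> NONE
v9: WRITE c=40  (c history now [(3, 6), (4, 43), (9, 40)])
v10: WRITE b=68  (b history now [(1, 86), (6, 32), (10, 68)])
READ a @v6: history=[(2, 1), (5, 26), (7, 46), (8, 52)] -> pick v5 -> 26
READ a @v1: history=[(2, 1), (5, 26), (7, 46), (8, 52)] -> no version <= 1 -> NONE
v11: WRITE a=69  (a history now [(2, 1), (5, 26), (7, 46), (8, 52), (11, 69)])
READ a @v11: history=[(2, 1), (5, 26), (7, 46), (8, 52), (11, 69)] -> pick v11 -> 69
v12: WRITE b=81  (b history now [(1, 86), (6, 32), (10, 68), (12, 81)])
v13: WRITE c=49  (c history now [(3, 6), (4, 43), (9, 40), (13, 49)])
v14: WRITE a=47  (a history now [(2, 1), (5, 26), (7, 46), (8, 52), (11, 69), (14, 47)])
READ c @v2: history=[(3, 6), (4, 43), (9, 40), (13, 49)] -> no version <= 2 -> NONE
v15: WRITE c=67  (c history now [(3, 6), (4, 43), (9, 40), (13, 49), (15, 67)])
v16: WRITE a=72  (a history now [(2, 1), (5, 26), (7, 46), (8, 52), (11, 69), (14, 47), (16, 72)])
READ b @v3: history=[(1, 86), (6, 32), (10, 68), (12, 81)] -> pick v1 -> 86
READ c @v9: history=[(3, 6), (4, 43), (9, 40), (13, 49), (15, 67)] -> pick v9 -> 40
v17: WRITE a=36  (a history now [(2, 1), (5, 26), (7, 46), (8, 52), (11, 69), (14, 47), (16, 72), (17, 36)])
v18: WRITE b=74  (b history now [(1, 86), (6, 32), (10, 68), (12, 81), (18, 74)])
v19: WRITE b=51  (b history now [(1, 86), (6, 32), (10, 68), (12, 81), (18, 74), (19, 51)])
v20: WRITE c=90  (c history now [(3, 6), (4, 43), (9, 40), (13, 49), (15, 67), (20, 90)])
v21: WRITE c=77  (c history now [(3, 6), (4, 43), (9, 40), (13, 49), (15, 67), (20, 90), (21, 77)])
v22: WRITE b=37  (b history now [(1, 86), (6, 32), (10, 68), (12, 81), (18, 74), (19, 51), (22, 37)])
v23: WRITE c=52  (c history now [(3, 6), (4, 43), (9, 40), (13, 49), (15, 67), (20, 90), (21, 77), (23, 52)])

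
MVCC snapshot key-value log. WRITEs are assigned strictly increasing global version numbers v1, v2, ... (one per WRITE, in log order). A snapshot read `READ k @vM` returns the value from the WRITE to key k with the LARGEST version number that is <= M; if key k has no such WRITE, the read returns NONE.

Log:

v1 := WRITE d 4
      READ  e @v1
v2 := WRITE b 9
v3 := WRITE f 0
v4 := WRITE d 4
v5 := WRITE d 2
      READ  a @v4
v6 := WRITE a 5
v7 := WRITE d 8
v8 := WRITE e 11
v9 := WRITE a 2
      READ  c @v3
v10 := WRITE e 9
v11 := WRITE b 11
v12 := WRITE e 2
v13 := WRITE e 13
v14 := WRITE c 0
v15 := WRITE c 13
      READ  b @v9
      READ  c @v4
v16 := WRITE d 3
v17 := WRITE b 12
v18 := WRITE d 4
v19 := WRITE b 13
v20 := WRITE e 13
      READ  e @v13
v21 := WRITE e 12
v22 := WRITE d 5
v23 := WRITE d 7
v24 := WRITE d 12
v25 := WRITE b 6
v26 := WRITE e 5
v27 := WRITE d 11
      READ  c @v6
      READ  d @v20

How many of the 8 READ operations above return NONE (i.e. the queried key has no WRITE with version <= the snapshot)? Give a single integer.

v1: WRITE d=4  (d history now [(1, 4)])
READ e @v1: history=[] -> no version <= 1 -> NONE
v2: WRITE b=9  (b history now [(2, 9)])
v3: WRITE f=0  (f history now [(3, 0)])
v4: WRITE d=4  (d history now [(1, 4), (4, 4)])
v5: WRITE d=2  (d history now [(1, 4), (4, 4), (5, 2)])
READ a @v4: history=[] -> no version <= 4 -> NONE
v6: WRITE a=5  (a history now [(6, 5)])
v7: WRITE d=8  (d history now [(1, 4), (4, 4), (5, 2), (7, 8)])
v8: WRITE e=11  (e history now [(8, 11)])
v9: WRITE a=2  (a history now [(6, 5), (9, 2)])
READ c @v3: history=[] -> no version <= 3 -> NONE
v10: WRITE e=9  (e history now [(8, 11), (10, 9)])
v11: WRITE b=11  (b history now [(2, 9), (11, 11)])
v12: WRITE e=2  (e history now [(8, 11), (10, 9), (12, 2)])
v13: WRITE e=13  (e history now [(8, 11), (10, 9), (12, 2), (13, 13)])
v14: WRITE c=0  (c history now [(14, 0)])
v15: WRITE c=13  (c history now [(14, 0), (15, 13)])
READ b @v9: history=[(2, 9), (11, 11)] -> pick v2 -> 9
READ c @v4: history=[(14, 0), (15, 13)] -> no version <= 4 -> NONE
v16: WRITE d=3  (d history now [(1, 4), (4, 4), (5, 2), (7, 8), (16, 3)])
v17: WRITE b=12  (b history now [(2, 9), (11, 11), (17, 12)])
v18: WRITE d=4  (d history now [(1, 4), (4, 4), (5, 2), (7, 8), (16, 3), (18, 4)])
v19: WRITE b=13  (b history now [(2, 9), (11, 11), (17, 12), (19, 13)])
v20: WRITE e=13  (e history now [(8, 11), (10, 9), (12, 2), (13, 13), (20, 13)])
READ e @v13: history=[(8, 11), (10, 9), (12, 2), (13, 13), (20, 13)] -> pick v13 -> 13
v21: WRITE e=12  (e history now [(8, 11), (10, 9), (12, 2), (13, 13), (20, 13), (21, 12)])
v22: WRITE d=5  (d history now [(1, 4), (4, 4), (5, 2), (7, 8), (16, 3), (18, 4), (22, 5)])
v23: WRITE d=7  (d history now [(1, 4), (4, 4), (5, 2), (7, 8), (16, 3), (18, 4), (22, 5), (23, 7)])
v24: WRITE d=12  (d history now [(1, 4), (4, 4), (5, 2), (7, 8), (16, 3), (18, 4), (22, 5), (23, 7), (24, 12)])
v25: WRITE b=6  (b history now [(2, 9), (11, 11), (17, 12), (19, 13), (25, 6)])
v26: WRITE e=5  (e history now [(8, 11), (10, 9), (12, 2), (13, 13), (20, 13), (21, 12), (26, 5)])
v27: WRITE d=11  (d history now [(1, 4), (4, 4), (5, 2), (7, 8), (16, 3), (18, 4), (22, 5), (23, 7), (24, 12), (27, 11)])
READ c @v6: history=[(14, 0), (15, 13)] -> no version <= 6 -> NONE
READ d @v20: history=[(1, 4), (4, 4), (5, 2), (7, 8), (16, 3), (18, 4), (22, 5), (23, 7), (24, 12), (27, 11)] -> pick v18 -> 4
Read results in order: ['NONE', 'NONE', 'NONE', '9', 'NONE', '13', 'NONE', '4']
NONE count = 5

Answer: 5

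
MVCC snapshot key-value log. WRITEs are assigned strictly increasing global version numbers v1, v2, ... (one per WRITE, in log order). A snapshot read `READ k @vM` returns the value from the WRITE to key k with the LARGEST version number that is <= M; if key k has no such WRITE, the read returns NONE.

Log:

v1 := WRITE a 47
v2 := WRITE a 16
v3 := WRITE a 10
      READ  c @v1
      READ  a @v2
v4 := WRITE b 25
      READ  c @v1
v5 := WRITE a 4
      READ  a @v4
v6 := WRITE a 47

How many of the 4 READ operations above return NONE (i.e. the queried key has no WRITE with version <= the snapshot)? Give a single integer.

Answer: 2

Derivation:
v1: WRITE a=47  (a history now [(1, 47)])
v2: WRITE a=16  (a history now [(1, 47), (2, 16)])
v3: WRITE a=10  (a history now [(1, 47), (2, 16), (3, 10)])
READ c @v1: history=[] -> no version <= 1 -> NONE
READ a @v2: history=[(1, 47), (2, 16), (3, 10)] -> pick v2 -> 16
v4: WRITE b=25  (b history now [(4, 25)])
READ c @v1: history=[] -> no version <= 1 -> NONE
v5: WRITE a=4  (a history now [(1, 47), (2, 16), (3, 10), (5, 4)])
READ a @v4: history=[(1, 47), (2, 16), (3, 10), (5, 4)] -> pick v3 -> 10
v6: WRITE a=47  (a history now [(1, 47), (2, 16), (3, 10), (5, 4), (6, 47)])
Read results in order: ['NONE', '16', 'NONE', '10']
NONE count = 2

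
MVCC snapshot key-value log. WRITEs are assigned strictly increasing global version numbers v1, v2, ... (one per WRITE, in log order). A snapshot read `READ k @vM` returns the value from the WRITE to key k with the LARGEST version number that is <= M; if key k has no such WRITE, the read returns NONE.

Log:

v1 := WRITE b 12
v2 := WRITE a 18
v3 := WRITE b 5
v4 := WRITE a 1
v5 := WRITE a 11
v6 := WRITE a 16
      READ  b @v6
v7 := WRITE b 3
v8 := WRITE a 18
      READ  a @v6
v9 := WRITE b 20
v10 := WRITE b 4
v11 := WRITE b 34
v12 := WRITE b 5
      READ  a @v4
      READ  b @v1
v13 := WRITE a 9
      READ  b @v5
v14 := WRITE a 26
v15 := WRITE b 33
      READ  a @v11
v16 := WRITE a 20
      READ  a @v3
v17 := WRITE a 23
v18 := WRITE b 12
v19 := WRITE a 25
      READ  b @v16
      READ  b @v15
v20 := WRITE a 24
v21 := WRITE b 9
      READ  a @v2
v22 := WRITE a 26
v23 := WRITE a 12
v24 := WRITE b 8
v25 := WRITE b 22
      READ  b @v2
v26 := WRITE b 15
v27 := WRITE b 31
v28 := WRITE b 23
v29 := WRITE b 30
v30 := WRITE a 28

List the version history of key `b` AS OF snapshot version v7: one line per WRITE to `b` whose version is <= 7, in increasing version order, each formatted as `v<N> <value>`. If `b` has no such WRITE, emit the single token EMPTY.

Answer: v1 12
v3 5
v7 3

Derivation:
Scan writes for key=b with version <= 7:
  v1 WRITE b 12 -> keep
  v2 WRITE a 18 -> skip
  v3 WRITE b 5 -> keep
  v4 WRITE a 1 -> skip
  v5 WRITE a 11 -> skip
  v6 WRITE a 16 -> skip
  v7 WRITE b 3 -> keep
  v8 WRITE a 18 -> skip
  v9 WRITE b 20 -> drop (> snap)
  v10 WRITE b 4 -> drop (> snap)
  v11 WRITE b 34 -> drop (> snap)
  v12 WRITE b 5 -> drop (> snap)
  v13 WRITE a 9 -> skip
  v14 WRITE a 26 -> skip
  v15 WRITE b 33 -> drop (> snap)
  v16 WRITE a 20 -> skip
  v17 WRITE a 23 -> skip
  v18 WRITE b 12 -> drop (> snap)
  v19 WRITE a 25 -> skip
  v20 WRITE a 24 -> skip
  v21 WRITE b 9 -> drop (> snap)
  v22 WRITE a 26 -> skip
  v23 WRITE a 12 -> skip
  v24 WRITE b 8 -> drop (> snap)
  v25 WRITE b 22 -> drop (> snap)
  v26 WRITE b 15 -> drop (> snap)
  v27 WRITE b 31 -> drop (> snap)
  v28 WRITE b 23 -> drop (> snap)
  v29 WRITE b 30 -> drop (> snap)
  v30 WRITE a 28 -> skip
Collected: [(1, 12), (3, 5), (7, 3)]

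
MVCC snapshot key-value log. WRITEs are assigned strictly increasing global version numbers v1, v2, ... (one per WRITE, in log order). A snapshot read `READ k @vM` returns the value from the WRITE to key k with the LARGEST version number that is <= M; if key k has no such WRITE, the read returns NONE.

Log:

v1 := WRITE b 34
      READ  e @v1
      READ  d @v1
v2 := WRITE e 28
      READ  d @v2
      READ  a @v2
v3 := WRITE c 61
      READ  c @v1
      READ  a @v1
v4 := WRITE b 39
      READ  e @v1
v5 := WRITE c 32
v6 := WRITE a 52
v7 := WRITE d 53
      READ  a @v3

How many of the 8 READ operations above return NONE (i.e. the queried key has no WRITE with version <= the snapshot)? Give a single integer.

Answer: 8

Derivation:
v1: WRITE b=34  (b history now [(1, 34)])
READ e @v1: history=[] -> no version <= 1 -> NONE
READ d @v1: history=[] -> no version <= 1 -> NONE
v2: WRITE e=28  (e history now [(2, 28)])
READ d @v2: history=[] -> no version <= 2 -> NONE
READ a @v2: history=[] -> no version <= 2 -> NONE
v3: WRITE c=61  (c history now [(3, 61)])
READ c @v1: history=[(3, 61)] -> no version <= 1 -> NONE
READ a @v1: history=[] -> no version <= 1 -> NONE
v4: WRITE b=39  (b history now [(1, 34), (4, 39)])
READ e @v1: history=[(2, 28)] -> no version <= 1 -> NONE
v5: WRITE c=32  (c history now [(3, 61), (5, 32)])
v6: WRITE a=52  (a history now [(6, 52)])
v7: WRITE d=53  (d history now [(7, 53)])
READ a @v3: history=[(6, 52)] -> no version <= 3 -> NONE
Read results in order: ['NONE', 'NONE', 'NONE', 'NONE', 'NONE', 'NONE', 'NONE', 'NONE']
NONE count = 8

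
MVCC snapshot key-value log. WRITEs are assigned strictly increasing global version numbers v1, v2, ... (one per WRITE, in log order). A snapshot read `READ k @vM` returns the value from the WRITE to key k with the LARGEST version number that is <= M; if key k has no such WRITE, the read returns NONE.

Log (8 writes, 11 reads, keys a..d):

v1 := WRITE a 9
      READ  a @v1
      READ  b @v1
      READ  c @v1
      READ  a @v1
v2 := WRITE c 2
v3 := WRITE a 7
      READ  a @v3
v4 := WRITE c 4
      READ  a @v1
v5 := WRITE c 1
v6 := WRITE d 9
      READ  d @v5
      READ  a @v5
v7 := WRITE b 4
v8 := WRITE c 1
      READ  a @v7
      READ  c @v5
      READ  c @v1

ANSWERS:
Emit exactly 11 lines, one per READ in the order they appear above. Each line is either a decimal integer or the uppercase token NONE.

v1: WRITE a=9  (a history now [(1, 9)])
READ a @v1: history=[(1, 9)] -> pick v1 -> 9
READ b @v1: history=[] -> no version <= 1 -> NONE
READ c @v1: history=[] -> no version <= 1 -> NONE
READ a @v1: history=[(1, 9)] -> pick v1 -> 9
v2: WRITE c=2  (c history now [(2, 2)])
v3: WRITE a=7  (a history now [(1, 9), (3, 7)])
READ a @v3: history=[(1, 9), (3, 7)] -> pick v3 -> 7
v4: WRITE c=4  (c history now [(2, 2), (4, 4)])
READ a @v1: history=[(1, 9), (3, 7)] -> pick v1 -> 9
v5: WRITE c=1  (c history now [(2, 2), (4, 4), (5, 1)])
v6: WRITE d=9  (d history now [(6, 9)])
READ d @v5: history=[(6, 9)] -> no version <= 5 -> NONE
READ a @v5: history=[(1, 9), (3, 7)] -> pick v3 -> 7
v7: WRITE b=4  (b history now [(7, 4)])
v8: WRITE c=1  (c history now [(2, 2), (4, 4), (5, 1), (8, 1)])
READ a @v7: history=[(1, 9), (3, 7)] -> pick v3 -> 7
READ c @v5: history=[(2, 2), (4, 4), (5, 1), (8, 1)] -> pick v5 -> 1
READ c @v1: history=[(2, 2), (4, 4), (5, 1), (8, 1)] -> no version <= 1 -> NONE

Answer: 9
NONE
NONE
9
7
9
NONE
7
7
1
NONE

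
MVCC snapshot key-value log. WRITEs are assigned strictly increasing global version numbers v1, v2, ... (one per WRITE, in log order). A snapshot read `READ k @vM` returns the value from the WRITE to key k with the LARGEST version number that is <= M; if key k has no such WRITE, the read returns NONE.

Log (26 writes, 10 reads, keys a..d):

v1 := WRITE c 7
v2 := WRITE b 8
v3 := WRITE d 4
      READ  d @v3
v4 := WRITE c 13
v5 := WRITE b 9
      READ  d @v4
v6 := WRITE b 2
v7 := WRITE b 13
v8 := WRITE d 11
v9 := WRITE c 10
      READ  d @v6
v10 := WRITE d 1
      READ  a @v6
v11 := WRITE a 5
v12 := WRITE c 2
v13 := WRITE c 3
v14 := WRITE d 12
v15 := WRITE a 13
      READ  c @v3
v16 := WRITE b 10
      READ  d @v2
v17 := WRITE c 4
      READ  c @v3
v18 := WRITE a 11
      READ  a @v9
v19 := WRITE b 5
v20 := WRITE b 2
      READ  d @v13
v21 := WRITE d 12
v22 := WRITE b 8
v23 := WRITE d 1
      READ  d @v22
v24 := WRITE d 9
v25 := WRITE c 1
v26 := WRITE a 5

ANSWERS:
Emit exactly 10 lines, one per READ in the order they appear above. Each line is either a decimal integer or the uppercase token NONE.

v1: WRITE c=7  (c history now [(1, 7)])
v2: WRITE b=8  (b history now [(2, 8)])
v3: WRITE d=4  (d history now [(3, 4)])
READ d @v3: history=[(3, 4)] -> pick v3 -> 4
v4: WRITE c=13  (c history now [(1, 7), (4, 13)])
v5: WRITE b=9  (b history now [(2, 8), (5, 9)])
READ d @v4: history=[(3, 4)] -> pick v3 -> 4
v6: WRITE b=2  (b history now [(2, 8), (5, 9), (6, 2)])
v7: WRITE b=13  (b history now [(2, 8), (5, 9), (6, 2), (7, 13)])
v8: WRITE d=11  (d history now [(3, 4), (8, 11)])
v9: WRITE c=10  (c history now [(1, 7), (4, 13), (9, 10)])
READ d @v6: history=[(3, 4), (8, 11)] -> pick v3 -> 4
v10: WRITE d=1  (d history now [(3, 4), (8, 11), (10, 1)])
READ a @v6: history=[] -> no version <= 6 -> NONE
v11: WRITE a=5  (a history now [(11, 5)])
v12: WRITE c=2  (c history now [(1, 7), (4, 13), (9, 10), (12, 2)])
v13: WRITE c=3  (c history now [(1, 7), (4, 13), (9, 10), (12, 2), (13, 3)])
v14: WRITE d=12  (d history now [(3, 4), (8, 11), (10, 1), (14, 12)])
v15: WRITE a=13  (a history now [(11, 5), (15, 13)])
READ c @v3: history=[(1, 7), (4, 13), (9, 10), (12, 2), (13, 3)] -> pick v1 -> 7
v16: WRITE b=10  (b history now [(2, 8), (5, 9), (6, 2), (7, 13), (16, 10)])
READ d @v2: history=[(3, 4), (8, 11), (10, 1), (14, 12)] -> no version <= 2 -> NONE
v17: WRITE c=4  (c history now [(1, 7), (4, 13), (9, 10), (12, 2), (13, 3), (17, 4)])
READ c @v3: history=[(1, 7), (4, 13), (9, 10), (12, 2), (13, 3), (17, 4)] -> pick v1 -> 7
v18: WRITE a=11  (a history now [(11, 5), (15, 13), (18, 11)])
READ a @v9: history=[(11, 5), (15, 13), (18, 11)] -> no version <= 9 -> NONE
v19: WRITE b=5  (b history now [(2, 8), (5, 9), (6, 2), (7, 13), (16, 10), (19, 5)])
v20: WRITE b=2  (b history now [(2, 8), (5, 9), (6, 2), (7, 13), (16, 10), (19, 5), (20, 2)])
READ d @v13: history=[(3, 4), (8, 11), (10, 1), (14, 12)] -> pick v10 -> 1
v21: WRITE d=12  (d history now [(3, 4), (8, 11), (10, 1), (14, 12), (21, 12)])
v22: WRITE b=8  (b history now [(2, 8), (5, 9), (6, 2), (7, 13), (16, 10), (19, 5), (20, 2), (22, 8)])
v23: WRITE d=1  (d history now [(3, 4), (8, 11), (10, 1), (14, 12), (21, 12), (23, 1)])
READ d @v22: history=[(3, 4), (8, 11), (10, 1), (14, 12), (21, 12), (23, 1)] -> pick v21 -> 12
v24: WRITE d=9  (d history now [(3, 4), (8, 11), (10, 1), (14, 12), (21, 12), (23, 1), (24, 9)])
v25: WRITE c=1  (c history now [(1, 7), (4, 13), (9, 10), (12, 2), (13, 3), (17, 4), (25, 1)])
v26: WRITE a=5  (a history now [(11, 5), (15, 13), (18, 11), (26, 5)])

Answer: 4
4
4
NONE
7
NONE
7
NONE
1
12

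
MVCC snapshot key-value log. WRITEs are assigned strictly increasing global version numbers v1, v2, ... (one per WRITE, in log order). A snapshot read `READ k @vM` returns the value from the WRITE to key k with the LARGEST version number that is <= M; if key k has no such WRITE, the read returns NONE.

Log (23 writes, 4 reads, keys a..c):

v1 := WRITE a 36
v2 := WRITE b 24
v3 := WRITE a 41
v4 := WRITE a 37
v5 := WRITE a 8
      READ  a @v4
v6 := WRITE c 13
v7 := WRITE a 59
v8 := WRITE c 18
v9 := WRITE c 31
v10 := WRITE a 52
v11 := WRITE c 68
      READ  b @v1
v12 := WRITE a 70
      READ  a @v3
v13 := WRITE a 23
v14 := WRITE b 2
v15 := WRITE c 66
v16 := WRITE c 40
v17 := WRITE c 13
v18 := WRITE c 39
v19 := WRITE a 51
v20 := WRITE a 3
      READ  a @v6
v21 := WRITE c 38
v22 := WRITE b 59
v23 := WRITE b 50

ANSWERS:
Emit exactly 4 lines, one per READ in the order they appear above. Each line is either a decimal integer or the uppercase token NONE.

v1: WRITE a=36  (a history now [(1, 36)])
v2: WRITE b=24  (b history now [(2, 24)])
v3: WRITE a=41  (a history now [(1, 36), (3, 41)])
v4: WRITE a=37  (a history now [(1, 36), (3, 41), (4, 37)])
v5: WRITE a=8  (a history now [(1, 36), (3, 41), (4, 37), (5, 8)])
READ a @v4: history=[(1, 36), (3, 41), (4, 37), (5, 8)] -> pick v4 -> 37
v6: WRITE c=13  (c history now [(6, 13)])
v7: WRITE a=59  (a history now [(1, 36), (3, 41), (4, 37), (5, 8), (7, 59)])
v8: WRITE c=18  (c history now [(6, 13), (8, 18)])
v9: WRITE c=31  (c history now [(6, 13), (8, 18), (9, 31)])
v10: WRITE a=52  (a history now [(1, 36), (3, 41), (4, 37), (5, 8), (7, 59), (10, 52)])
v11: WRITE c=68  (c history now [(6, 13), (8, 18), (9, 31), (11, 68)])
READ b @v1: history=[(2, 24)] -> no version <= 1 -> NONE
v12: WRITE a=70  (a history now [(1, 36), (3, 41), (4, 37), (5, 8), (7, 59), (10, 52), (12, 70)])
READ a @v3: history=[(1, 36), (3, 41), (4, 37), (5, 8), (7, 59), (10, 52), (12, 70)] -> pick v3 -> 41
v13: WRITE a=23  (a history now [(1, 36), (3, 41), (4, 37), (5, 8), (7, 59), (10, 52), (12, 70), (13, 23)])
v14: WRITE b=2  (b history now [(2, 24), (14, 2)])
v15: WRITE c=66  (c history now [(6, 13), (8, 18), (9, 31), (11, 68), (15, 66)])
v16: WRITE c=40  (c history now [(6, 13), (8, 18), (9, 31), (11, 68), (15, 66), (16, 40)])
v17: WRITE c=13  (c history now [(6, 13), (8, 18), (9, 31), (11, 68), (15, 66), (16, 40), (17, 13)])
v18: WRITE c=39  (c history now [(6, 13), (8, 18), (9, 31), (11, 68), (15, 66), (16, 40), (17, 13), (18, 39)])
v19: WRITE a=51  (a history now [(1, 36), (3, 41), (4, 37), (5, 8), (7, 59), (10, 52), (12, 70), (13, 23), (19, 51)])
v20: WRITE a=3  (a history now [(1, 36), (3, 41), (4, 37), (5, 8), (7, 59), (10, 52), (12, 70), (13, 23), (19, 51), (20, 3)])
READ a @v6: history=[(1, 36), (3, 41), (4, 37), (5, 8), (7, 59), (10, 52), (12, 70), (13, 23), (19, 51), (20, 3)] -> pick v5 -> 8
v21: WRITE c=38  (c history now [(6, 13), (8, 18), (9, 31), (11, 68), (15, 66), (16, 40), (17, 13), (18, 39), (21, 38)])
v22: WRITE b=59  (b history now [(2, 24), (14, 2), (22, 59)])
v23: WRITE b=50  (b history now [(2, 24), (14, 2), (22, 59), (23, 50)])

Answer: 37
NONE
41
8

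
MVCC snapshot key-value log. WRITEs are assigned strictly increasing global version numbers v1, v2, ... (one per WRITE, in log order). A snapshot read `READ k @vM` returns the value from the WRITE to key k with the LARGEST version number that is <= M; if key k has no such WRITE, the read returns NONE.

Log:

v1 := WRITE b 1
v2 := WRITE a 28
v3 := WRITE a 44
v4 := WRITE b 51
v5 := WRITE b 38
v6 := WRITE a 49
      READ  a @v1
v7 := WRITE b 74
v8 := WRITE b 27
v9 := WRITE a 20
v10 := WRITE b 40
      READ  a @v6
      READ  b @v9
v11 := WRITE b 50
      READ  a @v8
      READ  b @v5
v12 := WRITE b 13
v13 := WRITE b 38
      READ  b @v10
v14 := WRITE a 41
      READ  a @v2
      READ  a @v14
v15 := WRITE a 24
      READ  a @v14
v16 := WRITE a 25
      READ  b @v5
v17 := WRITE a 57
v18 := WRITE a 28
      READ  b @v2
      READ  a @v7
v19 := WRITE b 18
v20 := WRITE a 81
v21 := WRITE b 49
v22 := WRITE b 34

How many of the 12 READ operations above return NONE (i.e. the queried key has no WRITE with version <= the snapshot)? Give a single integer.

v1: WRITE b=1  (b history now [(1, 1)])
v2: WRITE a=28  (a history now [(2, 28)])
v3: WRITE a=44  (a history now [(2, 28), (3, 44)])
v4: WRITE b=51  (b history now [(1, 1), (4, 51)])
v5: WRITE b=38  (b history now [(1, 1), (4, 51), (5, 38)])
v6: WRITE a=49  (a history now [(2, 28), (3, 44), (6, 49)])
READ a @v1: history=[(2, 28), (3, 44), (6, 49)] -> no version <= 1 -> NONE
v7: WRITE b=74  (b history now [(1, 1), (4, 51), (5, 38), (7, 74)])
v8: WRITE b=27  (b history now [(1, 1), (4, 51), (5, 38), (7, 74), (8, 27)])
v9: WRITE a=20  (a history now [(2, 28), (3, 44), (6, 49), (9, 20)])
v10: WRITE b=40  (b history now [(1, 1), (4, 51), (5, 38), (7, 74), (8, 27), (10, 40)])
READ a @v6: history=[(2, 28), (3, 44), (6, 49), (9, 20)] -> pick v6 -> 49
READ b @v9: history=[(1, 1), (4, 51), (5, 38), (7, 74), (8, 27), (10, 40)] -> pick v8 -> 27
v11: WRITE b=50  (b history now [(1, 1), (4, 51), (5, 38), (7, 74), (8, 27), (10, 40), (11, 50)])
READ a @v8: history=[(2, 28), (3, 44), (6, 49), (9, 20)] -> pick v6 -> 49
READ b @v5: history=[(1, 1), (4, 51), (5, 38), (7, 74), (8, 27), (10, 40), (11, 50)] -> pick v5 -> 38
v12: WRITE b=13  (b history now [(1, 1), (4, 51), (5, 38), (7, 74), (8, 27), (10, 40), (11, 50), (12, 13)])
v13: WRITE b=38  (b history now [(1, 1), (4, 51), (5, 38), (7, 74), (8, 27), (10, 40), (11, 50), (12, 13), (13, 38)])
READ b @v10: history=[(1, 1), (4, 51), (5, 38), (7, 74), (8, 27), (10, 40), (11, 50), (12, 13), (13, 38)] -> pick v10 -> 40
v14: WRITE a=41  (a history now [(2, 28), (3, 44), (6, 49), (9, 20), (14, 41)])
READ a @v2: history=[(2, 28), (3, 44), (6, 49), (9, 20), (14, 41)] -> pick v2 -> 28
READ a @v14: history=[(2, 28), (3, 44), (6, 49), (9, 20), (14, 41)] -> pick v14 -> 41
v15: WRITE a=24  (a history now [(2, 28), (3, 44), (6, 49), (9, 20), (14, 41), (15, 24)])
READ a @v14: history=[(2, 28), (3, 44), (6, 49), (9, 20), (14, 41), (15, 24)] -> pick v14 -> 41
v16: WRITE a=25  (a history now [(2, 28), (3, 44), (6, 49), (9, 20), (14, 41), (15, 24), (16, 25)])
READ b @v5: history=[(1, 1), (4, 51), (5, 38), (7, 74), (8, 27), (10, 40), (11, 50), (12, 13), (13, 38)] -> pick v5 -> 38
v17: WRITE a=57  (a history now [(2, 28), (3, 44), (6, 49), (9, 20), (14, 41), (15, 24), (16, 25), (17, 57)])
v18: WRITE a=28  (a history now [(2, 28), (3, 44), (6, 49), (9, 20), (14, 41), (15, 24), (16, 25), (17, 57), (18, 28)])
READ b @v2: history=[(1, 1), (4, 51), (5, 38), (7, 74), (8, 27), (10, 40), (11, 50), (12, 13), (13, 38)] -> pick v1 -> 1
READ a @v7: history=[(2, 28), (3, 44), (6, 49), (9, 20), (14, 41), (15, 24), (16, 25), (17, 57), (18, 28)] -> pick v6 -> 49
v19: WRITE b=18  (b history now [(1, 1), (4, 51), (5, 38), (7, 74), (8, 27), (10, 40), (11, 50), (12, 13), (13, 38), (19, 18)])
v20: WRITE a=81  (a history now [(2, 28), (3, 44), (6, 49), (9, 20), (14, 41), (15, 24), (16, 25), (17, 57), (18, 28), (20, 81)])
v21: WRITE b=49  (b history now [(1, 1), (4, 51), (5, 38), (7, 74), (8, 27), (10, 40), (11, 50), (12, 13), (13, 38), (19, 18), (21, 49)])
v22: WRITE b=34  (b history now [(1, 1), (4, 51), (5, 38), (7, 74), (8, 27), (10, 40), (11, 50), (12, 13), (13, 38), (19, 18), (21, 49), (22, 34)])
Read results in order: ['NONE', '49', '27', '49', '38', '40', '28', '41', '41', '38', '1', '49']
NONE count = 1

Answer: 1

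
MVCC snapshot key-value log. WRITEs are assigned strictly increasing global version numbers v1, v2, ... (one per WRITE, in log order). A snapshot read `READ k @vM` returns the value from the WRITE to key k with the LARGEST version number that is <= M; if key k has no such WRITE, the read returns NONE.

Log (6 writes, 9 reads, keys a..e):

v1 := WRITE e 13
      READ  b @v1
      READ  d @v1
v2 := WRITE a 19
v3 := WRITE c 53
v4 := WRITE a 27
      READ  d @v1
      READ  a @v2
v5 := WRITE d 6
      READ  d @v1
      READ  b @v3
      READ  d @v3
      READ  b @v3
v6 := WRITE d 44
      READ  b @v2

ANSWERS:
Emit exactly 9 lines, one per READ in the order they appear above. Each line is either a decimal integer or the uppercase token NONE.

Answer: NONE
NONE
NONE
19
NONE
NONE
NONE
NONE
NONE

Derivation:
v1: WRITE e=13  (e history now [(1, 13)])
READ b @v1: history=[] -> no version <= 1 -> NONE
READ d @v1: history=[] -> no version <= 1 -> NONE
v2: WRITE a=19  (a history now [(2, 19)])
v3: WRITE c=53  (c history now [(3, 53)])
v4: WRITE a=27  (a history now [(2, 19), (4, 27)])
READ d @v1: history=[] -> no version <= 1 -> NONE
READ a @v2: history=[(2, 19), (4, 27)] -> pick v2 -> 19
v5: WRITE d=6  (d history now [(5, 6)])
READ d @v1: history=[(5, 6)] -> no version <= 1 -> NONE
READ b @v3: history=[] -> no version <= 3 -> NONE
READ d @v3: history=[(5, 6)] -> no version <= 3 -> NONE
READ b @v3: history=[] -> no version <= 3 -> NONE
v6: WRITE d=44  (d history now [(5, 6), (6, 44)])
READ b @v2: history=[] -> no version <= 2 -> NONE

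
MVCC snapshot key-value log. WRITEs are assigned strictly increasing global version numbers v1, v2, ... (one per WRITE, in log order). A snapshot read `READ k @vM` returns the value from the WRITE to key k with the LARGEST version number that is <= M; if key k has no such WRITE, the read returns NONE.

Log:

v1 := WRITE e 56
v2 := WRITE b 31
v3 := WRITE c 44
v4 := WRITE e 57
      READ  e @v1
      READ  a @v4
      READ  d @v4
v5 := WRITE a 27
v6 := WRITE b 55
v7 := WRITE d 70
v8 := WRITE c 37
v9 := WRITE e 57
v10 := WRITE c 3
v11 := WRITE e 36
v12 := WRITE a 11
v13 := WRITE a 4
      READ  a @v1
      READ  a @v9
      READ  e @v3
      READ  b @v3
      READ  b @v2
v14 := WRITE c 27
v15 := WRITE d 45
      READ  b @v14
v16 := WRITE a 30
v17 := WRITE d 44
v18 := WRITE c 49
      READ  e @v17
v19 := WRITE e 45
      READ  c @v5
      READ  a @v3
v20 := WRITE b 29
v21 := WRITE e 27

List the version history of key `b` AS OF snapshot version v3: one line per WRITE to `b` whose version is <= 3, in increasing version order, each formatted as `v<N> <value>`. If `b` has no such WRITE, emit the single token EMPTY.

Scan writes for key=b with version <= 3:
  v1 WRITE e 56 -> skip
  v2 WRITE b 31 -> keep
  v3 WRITE c 44 -> skip
  v4 WRITE e 57 -> skip
  v5 WRITE a 27 -> skip
  v6 WRITE b 55 -> drop (> snap)
  v7 WRITE d 70 -> skip
  v8 WRITE c 37 -> skip
  v9 WRITE e 57 -> skip
  v10 WRITE c 3 -> skip
  v11 WRITE e 36 -> skip
  v12 WRITE a 11 -> skip
  v13 WRITE a 4 -> skip
  v14 WRITE c 27 -> skip
  v15 WRITE d 45 -> skip
  v16 WRITE a 30 -> skip
  v17 WRITE d 44 -> skip
  v18 WRITE c 49 -> skip
  v19 WRITE e 45 -> skip
  v20 WRITE b 29 -> drop (> snap)
  v21 WRITE e 27 -> skip
Collected: [(2, 31)]

Answer: v2 31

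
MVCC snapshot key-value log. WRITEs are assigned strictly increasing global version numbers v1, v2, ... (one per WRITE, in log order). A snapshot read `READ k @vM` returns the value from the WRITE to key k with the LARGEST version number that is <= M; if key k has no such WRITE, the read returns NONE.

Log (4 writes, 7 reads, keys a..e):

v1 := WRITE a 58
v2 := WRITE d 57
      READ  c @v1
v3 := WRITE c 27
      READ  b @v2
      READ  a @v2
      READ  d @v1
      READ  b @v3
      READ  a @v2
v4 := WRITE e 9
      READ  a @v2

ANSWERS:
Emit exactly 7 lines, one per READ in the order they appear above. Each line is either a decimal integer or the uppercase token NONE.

v1: WRITE a=58  (a history now [(1, 58)])
v2: WRITE d=57  (d history now [(2, 57)])
READ c @v1: history=[] -> no version <= 1 -> NONE
v3: WRITE c=27  (c history now [(3, 27)])
READ b @v2: history=[] -> no version <= 2 -> NONE
READ a @v2: history=[(1, 58)] -> pick v1 -> 58
READ d @v1: history=[(2, 57)] -> no version <= 1 -> NONE
READ b @v3: history=[] -> no version <= 3 -> NONE
READ a @v2: history=[(1, 58)] -> pick v1 -> 58
v4: WRITE e=9  (e history now [(4, 9)])
READ a @v2: history=[(1, 58)] -> pick v1 -> 58

Answer: NONE
NONE
58
NONE
NONE
58
58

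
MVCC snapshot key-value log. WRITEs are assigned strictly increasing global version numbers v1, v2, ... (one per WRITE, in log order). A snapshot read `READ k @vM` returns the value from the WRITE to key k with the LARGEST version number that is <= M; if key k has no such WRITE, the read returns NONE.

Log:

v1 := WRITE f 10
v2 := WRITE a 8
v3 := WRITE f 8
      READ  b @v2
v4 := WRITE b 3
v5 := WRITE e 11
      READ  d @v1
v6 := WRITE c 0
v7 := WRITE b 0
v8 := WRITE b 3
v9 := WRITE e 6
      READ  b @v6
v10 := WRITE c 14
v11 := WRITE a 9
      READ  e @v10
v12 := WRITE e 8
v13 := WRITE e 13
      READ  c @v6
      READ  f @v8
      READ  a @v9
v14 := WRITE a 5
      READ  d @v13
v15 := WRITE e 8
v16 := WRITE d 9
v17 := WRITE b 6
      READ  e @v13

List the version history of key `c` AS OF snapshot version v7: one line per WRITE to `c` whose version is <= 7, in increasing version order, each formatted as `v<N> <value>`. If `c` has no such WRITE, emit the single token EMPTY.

Answer: v6 0

Derivation:
Scan writes for key=c with version <= 7:
  v1 WRITE f 10 -> skip
  v2 WRITE a 8 -> skip
  v3 WRITE f 8 -> skip
  v4 WRITE b 3 -> skip
  v5 WRITE e 11 -> skip
  v6 WRITE c 0 -> keep
  v7 WRITE b 0 -> skip
  v8 WRITE b 3 -> skip
  v9 WRITE e 6 -> skip
  v10 WRITE c 14 -> drop (> snap)
  v11 WRITE a 9 -> skip
  v12 WRITE e 8 -> skip
  v13 WRITE e 13 -> skip
  v14 WRITE a 5 -> skip
  v15 WRITE e 8 -> skip
  v16 WRITE d 9 -> skip
  v17 WRITE b 6 -> skip
Collected: [(6, 0)]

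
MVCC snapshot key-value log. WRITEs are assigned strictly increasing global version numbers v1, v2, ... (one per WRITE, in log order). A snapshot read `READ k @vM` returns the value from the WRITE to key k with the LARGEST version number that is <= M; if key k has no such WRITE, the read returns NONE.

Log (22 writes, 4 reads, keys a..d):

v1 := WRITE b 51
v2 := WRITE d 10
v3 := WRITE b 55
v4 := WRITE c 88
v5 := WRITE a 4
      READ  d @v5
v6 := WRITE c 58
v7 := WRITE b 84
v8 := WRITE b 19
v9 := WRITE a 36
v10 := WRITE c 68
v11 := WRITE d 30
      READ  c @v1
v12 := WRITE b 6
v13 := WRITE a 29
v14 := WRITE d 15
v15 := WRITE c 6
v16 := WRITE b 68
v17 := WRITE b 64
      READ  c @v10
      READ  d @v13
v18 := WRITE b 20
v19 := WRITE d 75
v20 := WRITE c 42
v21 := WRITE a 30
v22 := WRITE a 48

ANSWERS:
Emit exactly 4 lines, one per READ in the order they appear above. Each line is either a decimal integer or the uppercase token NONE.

Answer: 10
NONE
68
30

Derivation:
v1: WRITE b=51  (b history now [(1, 51)])
v2: WRITE d=10  (d history now [(2, 10)])
v3: WRITE b=55  (b history now [(1, 51), (3, 55)])
v4: WRITE c=88  (c history now [(4, 88)])
v5: WRITE a=4  (a history now [(5, 4)])
READ d @v5: history=[(2, 10)] -> pick v2 -> 10
v6: WRITE c=58  (c history now [(4, 88), (6, 58)])
v7: WRITE b=84  (b history now [(1, 51), (3, 55), (7, 84)])
v8: WRITE b=19  (b history now [(1, 51), (3, 55), (7, 84), (8, 19)])
v9: WRITE a=36  (a history now [(5, 4), (9, 36)])
v10: WRITE c=68  (c history now [(4, 88), (6, 58), (10, 68)])
v11: WRITE d=30  (d history now [(2, 10), (11, 30)])
READ c @v1: history=[(4, 88), (6, 58), (10, 68)] -> no version <= 1 -> NONE
v12: WRITE b=6  (b history now [(1, 51), (3, 55), (7, 84), (8, 19), (12, 6)])
v13: WRITE a=29  (a history now [(5, 4), (9, 36), (13, 29)])
v14: WRITE d=15  (d history now [(2, 10), (11, 30), (14, 15)])
v15: WRITE c=6  (c history now [(4, 88), (6, 58), (10, 68), (15, 6)])
v16: WRITE b=68  (b history now [(1, 51), (3, 55), (7, 84), (8, 19), (12, 6), (16, 68)])
v17: WRITE b=64  (b history now [(1, 51), (3, 55), (7, 84), (8, 19), (12, 6), (16, 68), (17, 64)])
READ c @v10: history=[(4, 88), (6, 58), (10, 68), (15, 6)] -> pick v10 -> 68
READ d @v13: history=[(2, 10), (11, 30), (14, 15)] -> pick v11 -> 30
v18: WRITE b=20  (b history now [(1, 51), (3, 55), (7, 84), (8, 19), (12, 6), (16, 68), (17, 64), (18, 20)])
v19: WRITE d=75  (d history now [(2, 10), (11, 30), (14, 15), (19, 75)])
v20: WRITE c=42  (c history now [(4, 88), (6, 58), (10, 68), (15, 6), (20, 42)])
v21: WRITE a=30  (a history now [(5, 4), (9, 36), (13, 29), (21, 30)])
v22: WRITE a=48  (a history now [(5, 4), (9, 36), (13, 29), (21, 30), (22, 48)])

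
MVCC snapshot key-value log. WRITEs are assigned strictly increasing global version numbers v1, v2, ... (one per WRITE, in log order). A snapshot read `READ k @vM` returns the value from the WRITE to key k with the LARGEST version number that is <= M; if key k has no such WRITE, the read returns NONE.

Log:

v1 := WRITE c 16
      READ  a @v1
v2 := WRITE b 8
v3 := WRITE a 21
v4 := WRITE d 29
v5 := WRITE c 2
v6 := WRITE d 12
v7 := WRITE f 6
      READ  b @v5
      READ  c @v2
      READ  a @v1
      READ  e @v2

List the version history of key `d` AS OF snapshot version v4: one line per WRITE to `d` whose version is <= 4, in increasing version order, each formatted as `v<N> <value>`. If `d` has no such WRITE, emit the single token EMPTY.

Scan writes for key=d with version <= 4:
  v1 WRITE c 16 -> skip
  v2 WRITE b 8 -> skip
  v3 WRITE a 21 -> skip
  v4 WRITE d 29 -> keep
  v5 WRITE c 2 -> skip
  v6 WRITE d 12 -> drop (> snap)
  v7 WRITE f 6 -> skip
Collected: [(4, 29)]

Answer: v4 29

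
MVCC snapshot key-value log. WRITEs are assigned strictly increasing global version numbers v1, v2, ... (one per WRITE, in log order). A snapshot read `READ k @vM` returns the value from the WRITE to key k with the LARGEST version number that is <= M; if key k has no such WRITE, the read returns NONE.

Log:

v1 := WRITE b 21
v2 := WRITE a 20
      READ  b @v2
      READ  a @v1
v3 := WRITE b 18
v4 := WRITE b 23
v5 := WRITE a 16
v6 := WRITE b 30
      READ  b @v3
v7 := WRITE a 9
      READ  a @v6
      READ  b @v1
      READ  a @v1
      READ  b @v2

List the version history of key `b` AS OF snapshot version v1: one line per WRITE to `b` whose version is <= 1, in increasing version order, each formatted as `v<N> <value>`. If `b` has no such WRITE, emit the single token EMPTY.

Answer: v1 21

Derivation:
Scan writes for key=b with version <= 1:
  v1 WRITE b 21 -> keep
  v2 WRITE a 20 -> skip
  v3 WRITE b 18 -> drop (> snap)
  v4 WRITE b 23 -> drop (> snap)
  v5 WRITE a 16 -> skip
  v6 WRITE b 30 -> drop (> snap)
  v7 WRITE a 9 -> skip
Collected: [(1, 21)]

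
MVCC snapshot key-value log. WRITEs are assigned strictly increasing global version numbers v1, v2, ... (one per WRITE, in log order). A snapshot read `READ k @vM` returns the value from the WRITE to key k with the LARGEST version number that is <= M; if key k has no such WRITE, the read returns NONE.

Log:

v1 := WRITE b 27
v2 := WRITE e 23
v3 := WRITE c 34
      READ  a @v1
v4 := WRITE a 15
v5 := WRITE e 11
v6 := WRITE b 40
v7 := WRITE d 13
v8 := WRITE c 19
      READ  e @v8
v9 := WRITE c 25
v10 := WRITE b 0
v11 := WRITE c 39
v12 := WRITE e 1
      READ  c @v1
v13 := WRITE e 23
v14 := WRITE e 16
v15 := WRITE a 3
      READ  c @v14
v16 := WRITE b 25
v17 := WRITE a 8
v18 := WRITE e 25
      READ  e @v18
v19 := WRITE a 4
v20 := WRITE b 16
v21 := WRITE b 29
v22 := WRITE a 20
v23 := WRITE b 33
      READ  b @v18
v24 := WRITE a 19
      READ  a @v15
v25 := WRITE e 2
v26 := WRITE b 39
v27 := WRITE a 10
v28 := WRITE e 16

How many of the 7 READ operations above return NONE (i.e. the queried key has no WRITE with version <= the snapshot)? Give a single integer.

v1: WRITE b=27  (b history now [(1, 27)])
v2: WRITE e=23  (e history now [(2, 23)])
v3: WRITE c=34  (c history now [(3, 34)])
READ a @v1: history=[] -> no version <= 1 -> NONE
v4: WRITE a=15  (a history now [(4, 15)])
v5: WRITE e=11  (e history now [(2, 23), (5, 11)])
v6: WRITE b=40  (b history now [(1, 27), (6, 40)])
v7: WRITE d=13  (d history now [(7, 13)])
v8: WRITE c=19  (c history now [(3, 34), (8, 19)])
READ e @v8: history=[(2, 23), (5, 11)] -> pick v5 -> 11
v9: WRITE c=25  (c history now [(3, 34), (8, 19), (9, 25)])
v10: WRITE b=0  (b history now [(1, 27), (6, 40), (10, 0)])
v11: WRITE c=39  (c history now [(3, 34), (8, 19), (9, 25), (11, 39)])
v12: WRITE e=1  (e history now [(2, 23), (5, 11), (12, 1)])
READ c @v1: history=[(3, 34), (8, 19), (9, 25), (11, 39)] -> no version <= 1 -> NONE
v13: WRITE e=23  (e history now [(2, 23), (5, 11), (12, 1), (13, 23)])
v14: WRITE e=16  (e history now [(2, 23), (5, 11), (12, 1), (13, 23), (14, 16)])
v15: WRITE a=3  (a history now [(4, 15), (15, 3)])
READ c @v14: history=[(3, 34), (8, 19), (9, 25), (11, 39)] -> pick v11 -> 39
v16: WRITE b=25  (b history now [(1, 27), (6, 40), (10, 0), (16, 25)])
v17: WRITE a=8  (a history now [(4, 15), (15, 3), (17, 8)])
v18: WRITE e=25  (e history now [(2, 23), (5, 11), (12, 1), (13, 23), (14, 16), (18, 25)])
READ e @v18: history=[(2, 23), (5, 11), (12, 1), (13, 23), (14, 16), (18, 25)] -> pick v18 -> 25
v19: WRITE a=4  (a history now [(4, 15), (15, 3), (17, 8), (19, 4)])
v20: WRITE b=16  (b history now [(1, 27), (6, 40), (10, 0), (16, 25), (20, 16)])
v21: WRITE b=29  (b history now [(1, 27), (6, 40), (10, 0), (16, 25), (20, 16), (21, 29)])
v22: WRITE a=20  (a history now [(4, 15), (15, 3), (17, 8), (19, 4), (22, 20)])
v23: WRITE b=33  (b history now [(1, 27), (6, 40), (10, 0), (16, 25), (20, 16), (21, 29), (23, 33)])
READ b @v18: history=[(1, 27), (6, 40), (10, 0), (16, 25), (20, 16), (21, 29), (23, 33)] -> pick v16 -> 25
v24: WRITE a=19  (a history now [(4, 15), (15, 3), (17, 8), (19, 4), (22, 20), (24, 19)])
READ a @v15: history=[(4, 15), (15, 3), (17, 8), (19, 4), (22, 20), (24, 19)] -> pick v15 -> 3
v25: WRITE e=2  (e history now [(2, 23), (5, 11), (12, 1), (13, 23), (14, 16), (18, 25), (25, 2)])
v26: WRITE b=39  (b history now [(1, 27), (6, 40), (10, 0), (16, 25), (20, 16), (21, 29), (23, 33), (26, 39)])
v27: WRITE a=10  (a history now [(4, 15), (15, 3), (17, 8), (19, 4), (22, 20), (24, 19), (27, 10)])
v28: WRITE e=16  (e history now [(2, 23), (5, 11), (12, 1), (13, 23), (14, 16), (18, 25), (25, 2), (28, 16)])
Read results in order: ['NONE', '11', 'NONE', '39', '25', '25', '3']
NONE count = 2

Answer: 2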